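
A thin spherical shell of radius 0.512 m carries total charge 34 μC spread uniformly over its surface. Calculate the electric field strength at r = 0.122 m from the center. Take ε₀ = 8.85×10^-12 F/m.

Take a concentric spherical Gaussian surface of radius r = 0.122 m (inside the shell, r < 0.512 m).
No charge lies within this surface, so Q_enc = 0 and Gauss's law gives E·4πr² = 0 ⇒ E = 0.

E = 0 (no enclosed charge)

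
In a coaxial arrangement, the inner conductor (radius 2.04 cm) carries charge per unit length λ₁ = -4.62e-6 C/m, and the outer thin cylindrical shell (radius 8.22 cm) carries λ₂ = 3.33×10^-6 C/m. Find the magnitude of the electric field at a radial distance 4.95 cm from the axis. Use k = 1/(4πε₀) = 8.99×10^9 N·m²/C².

Take a coaxial cylindrical Gaussian surface of radius r = 4.95 cm and length L (between the conductors, 2.04 cm < r < 8.22 cm).
The shell at 8.22 cm lies outside the Gaussian surface, so λ_enc = λ₁ = -4.62×10^-6 C/m.
Applying ∮E·dA = Q_enc/ε₀ with the end caps contributing no flux:
E = 2k|λ_enc|/r = 2(8.99×10^9)(4.62×10^-6)/(0.0495) = 1.68×10^6 N/C.

|E| ≈ 1.68×10^6 V/m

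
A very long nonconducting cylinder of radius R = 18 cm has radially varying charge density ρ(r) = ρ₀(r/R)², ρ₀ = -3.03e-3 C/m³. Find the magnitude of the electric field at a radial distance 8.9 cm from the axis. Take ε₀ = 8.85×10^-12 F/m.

Take a coaxial cylindrical Gaussian surface of radius r = 8.9 cm and length L (r < R).
Integrating ρ over the cross-section to radius r: λ_enc = (2πρ₀/R²) ∫₀^r r'^3 dr' = 2πρ₀ r^4/(4·R²) = -9.217×10^-6 C/m.
Applying ∮E·dA = Q_enc/ε₀ with the end caps contributing no flux:
E = |λ_enc|/(2πε₀r) = (9.217×10^-6)/(2π·8.85×10^-12·0.089) = 1.86×10^6 N/C.

E ≈ 1.86×10^6 N/C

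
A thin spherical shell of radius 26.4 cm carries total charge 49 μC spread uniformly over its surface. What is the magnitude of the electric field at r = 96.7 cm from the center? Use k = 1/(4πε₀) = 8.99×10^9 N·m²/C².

Use a concentric Gaussian sphere at r = 96.7 cm (r > 26.4 cm).
The entire shell is enclosed: Q_enc = 4.90×10^-5 C.
By Gauss's law, ∮E·dA = E·4πr² = Q_enc/ε₀.
E = k|Q_enc|/r² = (8.99×10^9)(4.90×10^-5)/(0.967)² = 4.71×10^5 N/C.

|E| = 4.71×10^5 N/C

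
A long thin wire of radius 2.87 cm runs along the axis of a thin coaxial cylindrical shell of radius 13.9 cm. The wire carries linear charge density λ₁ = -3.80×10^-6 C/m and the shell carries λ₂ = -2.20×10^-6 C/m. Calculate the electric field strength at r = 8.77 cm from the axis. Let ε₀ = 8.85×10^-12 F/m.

Coaxial Gaussian cylinder, radius r = 8.77 cm, length L (between the conductors, 2.87 cm < r < 13.9 cm).
Only the inner wire is enclosed; the outer shell contributes nothing inside itself. λ_enc = λ₁ = -3.80×10^-6 C/m.
Since E is radial and uniform over the curved surface, Φ = E·2πrL = Q_enc/ε₀ = λ_enc L/ε₀.
E = |λ_enc|/(2πε₀r) = (3.80e-6)/(2π·8.85×10^-12·0.0877) = 7.79×10^5 N/C.

|E| ≈ 7.79×10^5 N/C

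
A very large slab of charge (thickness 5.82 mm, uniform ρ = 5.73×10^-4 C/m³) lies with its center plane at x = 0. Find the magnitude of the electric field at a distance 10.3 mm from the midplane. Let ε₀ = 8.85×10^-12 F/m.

The point |x| = 10.3 mm lies outside the slab (half-thickness 0.00291 m). A symmetric pillbox spanning the full slab encloses Q_enc = ρ·d·A.
Flux = 2EA ⇒ E = |ρ|d/(2ε₀), independent of distance outside.
E = (5.73e-4)(0.00582)/(2·8.85×10^-12) = 1.88e5 N/C.

E = 1.88×10^5 N/C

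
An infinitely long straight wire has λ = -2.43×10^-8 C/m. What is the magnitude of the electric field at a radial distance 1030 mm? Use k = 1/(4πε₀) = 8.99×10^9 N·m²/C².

Take a coaxial cylindrical Gaussian surface of radius r = 1030 mm and length L.
Q_enc = λL, so λ_enc = -2.43×10^-8 C/m.
By Gauss's law (flux through the curved wall only), E·2πrL = λ_enc L/ε₀.
E = 2k|λ_enc|/r = 2(8.99×10^9)(2.43×10^-8)/(1.03) = 424 N/C.

|E| = 424 N/C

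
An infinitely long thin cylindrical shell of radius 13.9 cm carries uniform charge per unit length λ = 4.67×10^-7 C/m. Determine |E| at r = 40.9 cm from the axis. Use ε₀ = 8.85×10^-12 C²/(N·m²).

|E| ≈ 2.05e4 N/C

Take a coaxial cylindrical Gaussian surface of radius r = 40.9 cm and length L (r > 13.9 cm).
The full line charge is enclosed: λ_enc = 4.67e-7 C/m.
Since E is radial and uniform over the curved surface, Φ = E·2πrL = Q_enc/ε₀ = λ_enc L/ε₀.
E = |λ_enc|/(2πε₀r) = (4.67×10^-7)/(2π·8.85×10^-12·0.409) = 2.05×10^4 N/C.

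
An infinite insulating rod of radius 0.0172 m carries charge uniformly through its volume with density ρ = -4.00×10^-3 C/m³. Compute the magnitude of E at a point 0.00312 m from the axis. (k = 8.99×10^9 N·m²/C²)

Choose a coaxial cylinder of radius r = 0.00312 m (arbitrary length L) as the Gaussian surface (r < R).
Enclosed charge per unit length: λ_enc = ρ·πr² = (-4.00e-3)π(0.00312)² = -1.223×10^-7 C/m.
Since E is radial and uniform over the curved surface, Φ = E·2πrL = Q_enc/ε₀ = λ_enc L/ε₀.
E = 2k|λ_enc|/r = 2(8.99×10^9)(1.223e-7)/(0.00312) = 7.05×10^5 N/C.

E = 7.05×10^5 N/C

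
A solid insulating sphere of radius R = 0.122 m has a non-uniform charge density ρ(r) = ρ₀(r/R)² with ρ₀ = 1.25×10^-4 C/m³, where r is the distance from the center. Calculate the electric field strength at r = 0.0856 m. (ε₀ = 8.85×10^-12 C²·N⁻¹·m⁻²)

Use a concentric Gaussian sphere at r = 0.0856 m (r < R).
Q_enc = ∫₀^r ρ(r')·4πr'² dr' = (4πρ₀/R²) ∫₀^r r'^4 dr' = 4πρ₀ r^5/(5·R²) = 9.701×10^-8 C.
Gauss's law: E·4πr² = Q_enc/ε₀.
E = |Q_enc|/(4πε₀r²) = (9.701e-8)/(4π·8.85×10^-12·(0.0856)²) = 1.19e5 N/C.

1.19×10^5 N/C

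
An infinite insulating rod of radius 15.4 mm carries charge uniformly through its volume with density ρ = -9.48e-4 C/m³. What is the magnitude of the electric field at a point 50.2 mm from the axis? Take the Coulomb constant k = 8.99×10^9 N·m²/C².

E ≈ 2.53e5 N/C

By cylindrical symmetry E is radial; use a coaxial Gaussian cylinder of radius 50.2 mm and length L (r > 15.4 mm, full cross-section enclosed).
λ_enc = ρ·πR² = (-9.48×10^-4)π(0.0154)² = -7.063e-7 C/m.
By Gauss's law (flux through the curved wall only), E·2πrL = λ_enc L/ε₀.
E = 2k|λ_enc|/r = 2(8.99×10^9)(7.063×10^-7)/(0.0502) = 2.53e5 N/C.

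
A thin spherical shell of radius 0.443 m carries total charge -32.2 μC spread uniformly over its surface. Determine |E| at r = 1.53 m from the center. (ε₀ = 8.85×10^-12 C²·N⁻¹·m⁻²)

E ≈ 1.24×10^5 N/C

By spherical symmetry E is radial; choose a Gaussian sphere of radius r = 1.53 m (r > 0.443 m).
The entire shell is enclosed: Q_enc = -3.22e-5 C.
By Gauss's law, ∮E·dA = E·4πr² = Q_enc/ε₀.
E = |Q_enc|/(4πε₀r²) = (3.22×10^-5)/(4π·8.85×10^-12·(1.53)²) = 1.24×10^5 N/C.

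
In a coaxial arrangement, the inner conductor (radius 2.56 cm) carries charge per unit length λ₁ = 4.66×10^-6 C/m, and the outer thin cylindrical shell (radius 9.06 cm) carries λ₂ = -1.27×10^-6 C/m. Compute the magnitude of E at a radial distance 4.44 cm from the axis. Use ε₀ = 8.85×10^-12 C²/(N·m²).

Choose a coaxial cylinder of radius r = 4.44 cm (arbitrary length L) as the Gaussian surface (between the conductors, 2.56 cm < r < 9.06 cm).
Only the inner wire is enclosed; the outer shell contributes nothing inside itself. λ_enc = λ₁ = 4.66×10^-6 C/m.
Gauss's law: E·2πrL = λ_enc L/ε₀.
E = |λ_enc|/(2πε₀r) = (4.66×10^-6)/(2π·8.85×10^-12·0.0444) = 1.89e6 N/C.

|E| = 1.89×10^6 V/m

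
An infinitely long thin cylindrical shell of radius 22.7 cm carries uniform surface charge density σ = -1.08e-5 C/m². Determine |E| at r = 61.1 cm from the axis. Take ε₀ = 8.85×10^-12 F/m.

By cylindrical symmetry E is radial; use a coaxial Gaussian cylinder of radius 61.1 cm and length L (r > 22.7 cm).
The whole shell is enclosed: λ_enc = σ·2πR = (-1.08×10^-5)·2π·(0.227) = -1.54e-5 C/m.
Gauss's law: E·2πrL = λ_enc L/ε₀.
E = |λ_enc|/(2πε₀r) = (1.54×10^-5)/(2π·8.85×10^-12·0.611) = 4.53×10^5 N/C.

|E| = 4.53×10^5 N/C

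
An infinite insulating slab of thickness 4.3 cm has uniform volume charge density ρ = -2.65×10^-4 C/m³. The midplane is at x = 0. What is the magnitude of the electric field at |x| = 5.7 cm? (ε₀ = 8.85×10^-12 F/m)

E = 6.44e5 N/C

The point |x| = 5.7 cm lies outside the slab (half-thickness 0.0215 m). A symmetric pillbox spanning the full slab encloses Q_enc = ρ·d·A.
Flux = 2EA ⇒ E = |ρ|d/(2ε₀), independent of distance outside.
E = (2.65e-4)(0.043)/(2·8.85×10^-12) = 6.44×10^5 N/C.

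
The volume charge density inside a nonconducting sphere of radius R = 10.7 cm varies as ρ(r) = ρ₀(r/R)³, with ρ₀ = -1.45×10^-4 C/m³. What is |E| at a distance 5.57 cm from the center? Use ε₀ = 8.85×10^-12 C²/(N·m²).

E = 2.15e4 N/C

Use a concentric Gaussian sphere at r = 5.57 cm (r < R).
Q_enc = ∫₀^r ρ(r')·4πr'² dr' = (4πρ₀/R³) ∫₀^r r'^5 dr' = 4πρ₀ r^6/(6·R³) = -7.403×10^-9 C.
Since E is radial and uniform over the Gaussian sphere, Φ = E·4πr² = Q_enc/ε₀.
E = |Q_enc|/(4πε₀r²) = (7.403×10^-9)/(4π·8.85×10^-12·(0.0557)²) = 2.15e4 N/C.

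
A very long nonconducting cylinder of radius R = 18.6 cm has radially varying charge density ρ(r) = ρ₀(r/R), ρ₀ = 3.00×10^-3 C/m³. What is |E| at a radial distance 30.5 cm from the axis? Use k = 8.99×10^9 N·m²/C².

|E| ≈ 1.28×10^7 N/C

Choose a coaxial cylinder of radius r = 30.5 cm (arbitrary length L) as the Gaussian surface (r > R, full charge per length enclosed).
λ_enc = 2π ∫₀^R ρ₀(r'/R)^1 r' dr' = 2πρ₀R²/3 = 2.174e-4 C/m.
Gauss's law: E·2πrL = λ_enc L/ε₀.
E = 2k|λ_enc|/r = 2(8.99×10^9)(2.174×10^-4)/(0.305) = 1.28e7 N/C.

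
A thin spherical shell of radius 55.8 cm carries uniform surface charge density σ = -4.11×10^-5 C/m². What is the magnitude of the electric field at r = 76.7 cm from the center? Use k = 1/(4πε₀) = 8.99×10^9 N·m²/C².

Symmetry ⇒ E = E(r) r̂. Gaussian sphere of radius r = 76.7 cm (r > 55.8 cm).
The entire shell is enclosed: Q_enc = σ·4πR² = (-4.11×10^-5)·4π·(0.558)² = -1.608×10^-4 C.
Since E is radial and uniform over the Gaussian sphere, Φ = E·4πr² = Q_enc/ε₀.
E = k|Q_enc|/r² = (8.99×10^9)(1.608×10^-4)/(0.767)² = 2.46×10^6 N/C.

|E| = 2.46×10^6 N/C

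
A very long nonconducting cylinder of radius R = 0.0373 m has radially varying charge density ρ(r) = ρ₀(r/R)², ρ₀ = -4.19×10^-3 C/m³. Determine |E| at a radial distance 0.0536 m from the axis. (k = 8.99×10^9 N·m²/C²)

3.07×10^6 V/m

Choose a coaxial cylinder of radius r = 0.0536 m (arbitrary length L) as the Gaussian surface (r > R, full charge per length enclosed).
λ_enc = 2π ∫₀^R ρ₀(r'/R)^2 r' dr' = 2πρ₀R²/4 = -9.157e-6 C/m.
Applying ∮E·dA = Q_enc/ε₀ with the end caps contributing no flux:
E = 2k|λ_enc|/r = 2(8.99×10^9)(9.157×10^-6)/(0.0536) = 3.07e6 N/C.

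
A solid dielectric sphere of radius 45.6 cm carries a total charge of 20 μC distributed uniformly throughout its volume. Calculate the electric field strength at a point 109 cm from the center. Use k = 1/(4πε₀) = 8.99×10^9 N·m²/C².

Use a concentric Gaussian sphere at r = 109 cm (r > R, so the entire charge is enclosed).
Q_enc = 20 μC = 2.00e-5 C.
Applying ∮E·dA = Q_enc/ε₀ with Φ = E(4πr²):
E = k|Q_enc|/r² = (8.99×10^9)(2.00×10^-5)/(1.09)² = 1.51e5 N/C.

1.51×10^5 N/C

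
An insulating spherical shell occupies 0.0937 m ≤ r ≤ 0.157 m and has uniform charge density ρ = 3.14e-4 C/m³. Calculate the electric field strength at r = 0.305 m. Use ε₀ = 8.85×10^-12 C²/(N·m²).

Use a concentric Gaussian sphere at r = 0.305 m (r > 0.157 m, enclosing the whole shell).
Q_enc = ρ·(4π/3)(b³ − a³) = (3.14×10^-4)·(4π/3)·((0.157)³ − (0.0937)³) = 4.008e-6 C.
Gauss's law: E·4πr² = Q_enc/ε₀.
E = |Q_enc|/(4πε₀r²) = (4.008×10^-6)/(4π·8.85×10^-12·(0.305)²) = 3.87×10^5 N/C.

3.87×10^5 V/m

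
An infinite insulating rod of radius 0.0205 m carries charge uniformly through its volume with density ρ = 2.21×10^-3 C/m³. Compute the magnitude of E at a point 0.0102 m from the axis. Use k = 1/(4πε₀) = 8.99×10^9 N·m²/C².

E ≈ 1.27×10^6 V/m

By cylindrical symmetry E is radial; use a coaxial Gaussian cylinder of radius 0.0102 m and length L (r < R).
Enclosed charge per unit length: λ_enc = ρ·πr² = (2.21e-3)π(0.0102)² = 7.223e-7 C/m.
Gauss's law: E·2πrL = λ_enc L/ε₀.
E = 2k|λ_enc|/r = 2(8.99×10^9)(7.223×10^-7)/(0.0102) = 1.27e6 N/C.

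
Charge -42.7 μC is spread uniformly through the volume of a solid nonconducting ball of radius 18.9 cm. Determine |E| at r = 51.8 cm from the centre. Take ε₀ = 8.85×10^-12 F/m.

|E| ≈ 1.43×10^6 V/m

By spherical symmetry E is radial; choose a Gaussian sphere of radius r = 51.8 cm (r > R, so the entire charge is enclosed).
Q_enc = -42.7 μC = -4.27×10^-5 C.
Applying ∮E·dA = Q_enc/ε₀ with Φ = E(4πr²):
E = |Q_enc|/(4πε₀r²) = (4.27×10^-5)/(4π·8.85×10^-12·(0.518)²) = 1.43×10^6 N/C.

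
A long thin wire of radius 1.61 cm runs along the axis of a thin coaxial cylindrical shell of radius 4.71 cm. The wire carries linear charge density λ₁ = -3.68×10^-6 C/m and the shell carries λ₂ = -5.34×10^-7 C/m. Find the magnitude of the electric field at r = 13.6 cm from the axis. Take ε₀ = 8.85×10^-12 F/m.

Coaxial Gaussian cylinder, radius r = 13.6 cm, length L (r > 4.71 cm, enclosing both).
λ_enc = λ₁ + λ₂ = (-3.68×10^-6) + (-5.34×10^-7) = -4.214e-6 C/m.
By Gauss's law (flux through the curved wall only), E·2πrL = λ_enc L/ε₀.
E = |λ_enc|/(2πε₀r) = (4.214×10^-6)/(2π·8.85×10^-12·0.136) = 5.57×10^5 N/C.

|E| = 5.57e5 N/C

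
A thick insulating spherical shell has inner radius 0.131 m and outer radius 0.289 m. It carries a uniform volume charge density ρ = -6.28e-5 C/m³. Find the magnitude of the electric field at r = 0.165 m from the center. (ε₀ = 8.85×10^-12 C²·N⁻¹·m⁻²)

|E| ≈ 1.95×10^5 N/C

Symmetry ⇒ E = E(r) r̂. Gaussian sphere of radius r = 0.165 m (within the shell material, 0.131 m < r < 0.289 m).
Enclosed charge is the volume from a to r: Q_enc = (4π/3)ρ(r³ − a³) = -5.903×10^-7 C.
Applying ∮E·dA = Q_enc/ε₀ with Φ = E(4πr²):
E = |Q_enc|/(4πε₀r²) = (5.903×10^-7)/(4π·8.85×10^-12·(0.165)²) = 1.95×10^5 N/C.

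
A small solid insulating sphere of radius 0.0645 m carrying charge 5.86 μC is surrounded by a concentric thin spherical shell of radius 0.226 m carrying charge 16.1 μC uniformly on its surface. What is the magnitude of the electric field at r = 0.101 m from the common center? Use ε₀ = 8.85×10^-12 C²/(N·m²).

Use a concentric Gaussian sphere at r = 0.101 m (between the bodies, 0.0645 m < r < 0.226 m).
Only the inner charge is enclosed; the outer shell contributes nothing inside itself. Q_enc = 5.86 μC = 5.86e-6 C.
Since E is radial and uniform over the Gaussian sphere, Φ = E·4πr² = Q_enc/ε₀.
E = |Q_enc|/(4πε₀r²) = (5.86×10^-6)/(4π·8.85×10^-12·(0.101)²) = 5.17e6 N/C.

5.17×10^6 V/m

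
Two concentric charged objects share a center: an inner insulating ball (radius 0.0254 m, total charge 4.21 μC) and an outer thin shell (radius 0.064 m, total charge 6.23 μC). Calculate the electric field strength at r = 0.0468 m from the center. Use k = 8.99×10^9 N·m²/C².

Symmetry ⇒ E = E(r) r̂. Gaussian sphere of radius r = 0.0468 m (between the bodies, 0.0254 m < r < 0.064 m).
Only the inner charge is enclosed; the outer shell contributes nothing inside itself. Q_enc = 4.21 μC = 4.21×10^-6 C.
Since E is radial and uniform over the Gaussian sphere, Φ = E·4πr² = Q_enc/ε₀.
E = k|Q_enc|/r² = (8.99×10^9)(4.21e-6)/(0.0468)² = 1.73×10^7 N/C.

E = 1.73×10^7 V/m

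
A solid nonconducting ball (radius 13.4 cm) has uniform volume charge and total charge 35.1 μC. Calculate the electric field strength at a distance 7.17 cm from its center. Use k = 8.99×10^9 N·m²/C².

Symmetry ⇒ E = E(r) r̂. Gaussian sphere of radius r = 7.17 cm (r < R).
For a uniform sphere the enclosed fraction is (r/R)³, so Q_enc = (35.1 μC)(0.0717/0.134)³ = 5.377×10^-6 C.
Since E is radial and uniform over the Gaussian sphere, Φ = E·4πr² = Q_enc/ε₀.
E = k|Q_enc|/r² = (8.99×10^9)(5.377×10^-6)/(0.0717)² = 9.40e6 N/C.

E ≈ 9.40e6 N/C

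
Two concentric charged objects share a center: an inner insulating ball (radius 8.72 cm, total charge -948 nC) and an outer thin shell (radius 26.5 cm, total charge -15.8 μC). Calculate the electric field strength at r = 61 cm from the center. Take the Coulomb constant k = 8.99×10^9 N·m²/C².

Use a concentric Gaussian sphere at r = 61 cm (r > 26.5 cm, enclosing both).
Q_enc = (-948 nC) + (-15.8 μC) = -1.675×10^-5 C.
By Gauss's law, ∮E·dA = E·4πr² = Q_enc/ε₀.
E = k|Q_enc|/r² = (8.99×10^9)(1.675e-5)/(0.61)² = 4.05×10^5 N/C.

E ≈ 4.05×10^5 N/C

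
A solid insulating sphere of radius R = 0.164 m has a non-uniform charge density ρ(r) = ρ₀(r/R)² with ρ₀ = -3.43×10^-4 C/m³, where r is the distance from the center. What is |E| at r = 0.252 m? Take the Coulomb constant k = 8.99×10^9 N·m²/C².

E = 5.38×10^5 V/m

Symmetry ⇒ E = E(r) r̂. Gaussian sphere of radius r = 0.252 m (r > R, all charge enclosed).
Q_enc = 4π ∫₀^R ρ₀(r'/R)^2 r'² dr' = 4πρ₀R³/5 = -3.802×10^-6 C.
By Gauss's law, ∮E·dA = E·4πr² = Q_enc/ε₀.
E = k|Q_enc|/r² = (8.99×10^9)(3.802×10^-6)/(0.252)² = 5.38e5 N/C.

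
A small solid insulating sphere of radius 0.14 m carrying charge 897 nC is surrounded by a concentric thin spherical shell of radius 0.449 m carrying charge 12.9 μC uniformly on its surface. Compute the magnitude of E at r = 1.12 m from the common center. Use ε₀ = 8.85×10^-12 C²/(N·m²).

9.89e4 V/m

Symmetry ⇒ E = E(r) r̂. Gaussian sphere of radius r = 1.12 m (r > 0.449 m, enclosing both).
Q_enc = (897 nC) + (12.9 μC) = 1.38×10^-5 C.
Since E is radial and uniform over the Gaussian sphere, Φ = E·4πr² = Q_enc/ε₀.
E = |Q_enc|/(4πε₀r²) = (1.38e-5)/(4π·8.85×10^-12·(1.12)²) = 9.89×10^4 N/C.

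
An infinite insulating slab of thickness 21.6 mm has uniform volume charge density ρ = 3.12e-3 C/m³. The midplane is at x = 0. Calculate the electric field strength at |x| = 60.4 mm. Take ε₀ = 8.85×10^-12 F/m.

|E| ≈ 3.81×10^6 N/C

The point |x| = 60.4 mm lies outside the slab (half-thickness 0.0108 m). A symmetric pillbox spanning the full slab encloses Q_enc = ρ·d·A.
Flux = 2EA ⇒ E = |ρ|d/(2ε₀), independent of distance outside.
E = (3.12×10^-3)(0.0216)/(2·8.85×10^-12) = 3.81×10^6 N/C.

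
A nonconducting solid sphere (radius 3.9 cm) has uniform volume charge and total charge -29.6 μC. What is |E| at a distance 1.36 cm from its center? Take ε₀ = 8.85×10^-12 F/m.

Take a concentric spherical Gaussian surface of radius r = 1.36 cm (r < R).
Only the charge within r is enclosed: Q_enc = Q·(r/R)³ = (-29.6 μC)·(1.36 cm/3.9 cm)³ = -1.255×10^-6 C.
Gauss's law: E·4πr² = Q_enc/ε₀.
E = |Q_enc|/(4πε₀r²) = (1.255×10^-6)/(4π·8.85×10^-12·(0.0136)²) = 6.10e7 N/C.

E ≈ 6.10×10^7 V/m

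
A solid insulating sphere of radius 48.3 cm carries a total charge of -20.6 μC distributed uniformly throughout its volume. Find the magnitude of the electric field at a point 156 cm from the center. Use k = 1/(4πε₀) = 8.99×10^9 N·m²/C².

|E| ≈ 7.61e4 N/C

By spherical symmetry E is radial; choose a Gaussian sphere of radius r = 156 cm (r > R, so the entire charge is enclosed).
Q_enc = -20.6 μC = -2.06×10^-5 C.
Applying ∮E·dA = Q_enc/ε₀ with Φ = E(4πr²):
E = k|Q_enc|/r² = (8.99×10^9)(2.06×10^-5)/(1.56)² = 7.61×10^4 N/C.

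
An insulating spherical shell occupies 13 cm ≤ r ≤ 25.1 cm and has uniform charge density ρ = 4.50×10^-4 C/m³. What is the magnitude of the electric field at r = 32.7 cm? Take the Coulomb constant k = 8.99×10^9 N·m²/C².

E ≈ 2.16×10^6 N/C

Symmetry ⇒ E = E(r) r̂. Gaussian sphere of radius r = 32.7 cm (r > 25.1 cm, enclosing the whole shell).
Q_enc = ρ·(4π/3)(b³ − a³) = (4.50×10^-4)·(4π/3)·((0.251)³ − (0.13)³) = 2.567×10^-5 C.
By Gauss's law, ∮E·dA = E·4πr² = Q_enc/ε₀.
E = k|Q_enc|/r² = (8.99×10^9)(2.567×10^-5)/(0.327)² = 2.16×10^6 N/C.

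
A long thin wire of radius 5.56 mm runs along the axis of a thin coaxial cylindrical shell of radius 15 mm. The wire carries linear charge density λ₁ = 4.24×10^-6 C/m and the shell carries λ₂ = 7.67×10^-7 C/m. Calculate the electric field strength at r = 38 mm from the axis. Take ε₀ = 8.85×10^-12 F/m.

2.37×10^6 N/C

Coaxial Gaussian cylinder, radius r = 38 mm, length L (r > 15 mm, enclosing both).
λ_enc = λ₁ + λ₂ = (4.24×10^-6) + (7.67e-7) = 5.007×10^-6 C/m.
Since E is radial and uniform over the curved surface, Φ = E·2πrL = Q_enc/ε₀ = λ_enc L/ε₀.
E = |λ_enc|/(2πε₀r) = (5.007e-6)/(2π·8.85×10^-12·0.038) = 2.37e6 N/C.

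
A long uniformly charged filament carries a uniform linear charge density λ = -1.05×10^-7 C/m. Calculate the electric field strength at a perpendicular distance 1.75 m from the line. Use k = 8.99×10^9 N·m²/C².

Choose a coaxial cylinder of radius r = 1.75 m (arbitrary length L) as the Gaussian surface.
Q_enc = λL, so λ_enc = -1.05×10^-7 C/m.
By Gauss's law (flux through the curved wall only), E·2πrL = λ_enc L/ε₀.
E = 2k|λ_enc|/r = 2(8.99×10^9)(1.05×10^-7)/(1.75) = 1.08×10^3 N/C.

E ≈ 1.08×10^3 V/m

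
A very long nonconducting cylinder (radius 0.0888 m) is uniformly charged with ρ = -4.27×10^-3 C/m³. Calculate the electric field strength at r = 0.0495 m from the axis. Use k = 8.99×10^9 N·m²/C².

By cylindrical symmetry E is radial; use a coaxial Gaussian cylinder of radius 0.0495 m and length L (r < R).
Charge inside radius r per length L is ρ·πr²·L, so λ_enc = ρπr² = -3.287×10^-5 C/m.
Applying ∮E·dA = Q_enc/ε₀ with the end caps contributing no flux:
E = 2k|λ_enc|/r = 2(8.99×10^9)(3.287×10^-5)/(0.0495) = 1.19×10^7 N/C.

|E| = 1.19×10^7 N/C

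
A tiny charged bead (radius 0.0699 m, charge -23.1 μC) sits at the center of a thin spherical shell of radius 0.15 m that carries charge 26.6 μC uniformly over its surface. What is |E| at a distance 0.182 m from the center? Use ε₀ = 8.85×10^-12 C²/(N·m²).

Symmetry ⇒ E = E(r) r̂. Gaussian sphere of radius r = 0.182 m (r > 0.15 m, enclosing both).
Q_enc = (-23.1 μC) + (26.6 μC) = 3.50e-6 C.
Applying ∮E·dA = Q_enc/ε₀ with Φ = E(4πr²):
E = |Q_enc|/(4πε₀r²) = (3.50×10^-6)/(4π·8.85×10^-12·(0.182)²) = 9.50×10^5 N/C.

|E| ≈ 9.50e5 V/m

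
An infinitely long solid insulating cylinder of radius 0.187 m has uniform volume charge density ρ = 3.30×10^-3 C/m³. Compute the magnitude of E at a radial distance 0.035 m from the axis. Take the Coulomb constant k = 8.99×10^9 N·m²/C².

Take a coaxial cylindrical Gaussian surface of radius r = 0.035 m and length L (r < R).
Charge inside radius r per length L is ρ·πr²·L, so λ_enc = ρπr² = 1.27×10^-5 C/m.
Applying ∮E·dA = Q_enc/ε₀ with the end caps contributing no flux:
E = 2k|λ_enc|/r = 2(8.99×10^9)(1.27e-5)/(0.035) = 6.52e6 N/C.

E ≈ 6.52×10^6 V/m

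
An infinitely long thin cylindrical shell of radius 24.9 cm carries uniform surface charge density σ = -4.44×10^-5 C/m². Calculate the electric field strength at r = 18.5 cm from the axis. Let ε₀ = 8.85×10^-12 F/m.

|E| = 0 V/m

Take a coaxial cylindrical Gaussian surface of radius r = 18.5 cm and length L (r < 24.9 cm, inside the shell).
All the surface charge lies outside this cylinder: Q_enc = 0, hence E = 0.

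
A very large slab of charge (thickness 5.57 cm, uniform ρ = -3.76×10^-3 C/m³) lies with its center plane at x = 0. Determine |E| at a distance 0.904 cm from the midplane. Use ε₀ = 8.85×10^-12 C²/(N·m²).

By symmetry E is perpendicular to the slab. A Gaussian pillbox from −0.904 cm to +0.904 cm (face area A) lies entirely within the slab.
Q_enc = ρ·(2x)·A and flux = 2EA, so 2EA = 2ρxA/ε₀ ⇒ E = |ρ|x/ε₀.
E = (3.76e-3)(0.00904)/(8.85×10^-12) = 3.84e6 N/C.

|E| ≈ 3.84×10^6 V/m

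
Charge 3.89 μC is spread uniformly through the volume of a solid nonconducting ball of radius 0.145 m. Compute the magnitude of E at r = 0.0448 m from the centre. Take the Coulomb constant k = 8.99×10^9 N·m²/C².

Take a concentric spherical Gaussian surface of radius r = 0.0448 m (r < R).
For a uniform sphere the enclosed fraction is (r/R)³, so Q_enc = (3.89 μC)(0.0448/0.145)³ = 1.147e-7 C.
Since E is radial and uniform over the Gaussian sphere, Φ = E·4πr² = Q_enc/ε₀.
E = k|Q_enc|/r² = (8.99×10^9)(1.147×10^-7)/(0.0448)² = 5.14e5 N/C.

|E| ≈ 5.14×10^5 N/C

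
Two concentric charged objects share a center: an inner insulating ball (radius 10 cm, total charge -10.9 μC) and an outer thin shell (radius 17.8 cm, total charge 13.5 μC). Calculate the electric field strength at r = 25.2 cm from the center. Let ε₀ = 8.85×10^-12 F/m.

E = 3.68e5 N/C

Symmetry ⇒ E = E(r) r̂. Gaussian sphere of radius r = 25.2 cm (r > 17.8 cm, enclosing both).
Q_enc = (-10.9 μC) + (13.5 μC) = 2.60e-6 C.
Applying ∮E·dA = Q_enc/ε₀ with Φ = E(4πr²):
E = |Q_enc|/(4πε₀r²) = (2.60e-6)/(4π·8.85×10^-12·(0.252)²) = 3.68×10^5 N/C.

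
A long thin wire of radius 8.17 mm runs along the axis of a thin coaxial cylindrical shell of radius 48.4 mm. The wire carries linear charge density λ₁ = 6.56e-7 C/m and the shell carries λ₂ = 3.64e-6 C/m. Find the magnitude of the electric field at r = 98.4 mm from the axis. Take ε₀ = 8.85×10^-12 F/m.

E = 7.85×10^5 N/C

Take a coaxial cylindrical Gaussian surface of radius r = 98.4 mm and length L (r > 48.4 mm, enclosing both).
λ_enc = λ₁ + λ₂ = (6.56×10^-7) + (3.64×10^-6) = 4.296e-6 C/m.
Applying ∮E·dA = Q_enc/ε₀ with the end caps contributing no flux:
E = |λ_enc|/(2πε₀r) = (4.296×10^-6)/(2π·8.85×10^-12·0.0984) = 7.85×10^5 N/C.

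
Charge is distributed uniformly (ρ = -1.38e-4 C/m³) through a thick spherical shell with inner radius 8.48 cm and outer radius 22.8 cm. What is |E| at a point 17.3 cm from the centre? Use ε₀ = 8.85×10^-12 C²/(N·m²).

|E| = 7.93×10^5 V/m

By spherical symmetry E is radial; choose a Gaussian sphere of radius r = 17.3 cm (within the shell material, 8.48 cm < r < 22.8 cm).
Enclosed charge is the volume from a to r: Q_enc = (4π/3)ρ(r³ − a³) = -2.64e-6 C.
Since E is radial and uniform over the Gaussian sphere, Φ = E·4πr² = Q_enc/ε₀.
E = |Q_enc|/(4πε₀r²) = (2.64e-6)/(4π·8.85×10^-12·(0.173)²) = 7.93×10^5 N/C.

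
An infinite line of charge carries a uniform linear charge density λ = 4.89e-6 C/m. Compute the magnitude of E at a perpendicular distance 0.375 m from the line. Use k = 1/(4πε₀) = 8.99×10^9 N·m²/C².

By cylindrical symmetry E is radial; use a coaxial Gaussian cylinder of radius 0.375 m and length L.
Q_enc = λL, so λ_enc = 4.89×10^-6 C/m.
Since E is radial and uniform over the curved surface, Φ = E·2πrL = Q_enc/ε₀ = λ_enc L/ε₀.
E = 2k|λ_enc|/r = 2(8.99×10^9)(4.89×10^-6)/(0.375) = 2.34e5 N/C.

|E| ≈ 2.34×10^5 V/m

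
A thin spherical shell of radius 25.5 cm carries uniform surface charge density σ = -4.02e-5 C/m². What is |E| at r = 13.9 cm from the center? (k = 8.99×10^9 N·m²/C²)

Use a concentric Gaussian sphere at r = 13.9 cm (inside the shell, r < 25.5 cm).
No charge lies within this surface, so Q_enc = 0 and Gauss's law gives E·4πr² = 0 ⇒ E = 0.

E = 0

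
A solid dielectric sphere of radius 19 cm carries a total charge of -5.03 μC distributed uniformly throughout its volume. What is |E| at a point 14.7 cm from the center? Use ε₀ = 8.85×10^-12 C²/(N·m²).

Take a concentric spherical Gaussian surface of radius r = 14.7 cm (r < R).
For a uniform sphere the enclosed fraction is (r/R)³, so Q_enc = (-5.03 μC)(0.147/0.19)³ = -2.329e-6 C.
Gauss's law: E·4πr² = Q_enc/ε₀.
E = |Q_enc|/(4πε₀r²) = (2.329×10^-6)/(4π·8.85×10^-12·(0.147)²) = 9.69×10^5 N/C.

|E| = 9.69e5 N/C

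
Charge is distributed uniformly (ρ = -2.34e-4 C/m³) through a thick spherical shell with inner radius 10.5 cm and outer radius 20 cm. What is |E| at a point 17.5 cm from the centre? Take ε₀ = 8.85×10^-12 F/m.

|E| ≈ 1.21×10^6 N/C

Take a concentric spherical Gaussian surface of radius r = 17.5 cm (within the shell material, 10.5 cm < r < 20 cm).
Enclosed charge is the volume from a to r: Q_enc = (4π/3)ρ(r³ − a³) = -4.118×10^-6 C.
Gauss's law: E·4πr² = Q_enc/ε₀.
E = |Q_enc|/(4πε₀r²) = (4.118e-6)/(4π·8.85×10^-12·(0.175)²) = 1.21×10^6 N/C.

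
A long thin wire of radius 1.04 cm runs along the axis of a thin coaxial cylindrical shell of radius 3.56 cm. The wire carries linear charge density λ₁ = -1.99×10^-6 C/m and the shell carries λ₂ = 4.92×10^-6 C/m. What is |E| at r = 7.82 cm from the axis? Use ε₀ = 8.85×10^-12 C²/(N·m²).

Take a coaxial cylindrical Gaussian surface of radius r = 7.82 cm and length L (r > 3.56 cm, enclosing both).
λ_enc = λ₁ + λ₂ = (-1.99×10^-6) + (4.92×10^-6) = 2.93×10^-6 C/m.
By Gauss's law (flux through the curved wall only), E·2πrL = λ_enc L/ε₀.
E = |λ_enc|/(2πε₀r) = (2.93×10^-6)/(2π·8.85×10^-12·0.0782) = 6.74×10^5 N/C.

E = 6.74×10^5 V/m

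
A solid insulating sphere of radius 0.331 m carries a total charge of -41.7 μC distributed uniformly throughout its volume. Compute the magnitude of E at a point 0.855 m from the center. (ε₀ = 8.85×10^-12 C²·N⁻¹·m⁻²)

By spherical symmetry E is radial; choose a Gaussian sphere of radius r = 0.855 m (r > R, so the entire charge is enclosed).
Q_enc = -41.7 μC = -4.17e-5 C.
Applying ∮E·dA = Q_enc/ε₀ with Φ = E(4πr²):
E = |Q_enc|/(4πε₀r²) = (4.17×10^-5)/(4π·8.85×10^-12·(0.855)²) = 5.13×10^5 N/C.

5.13e5 V/m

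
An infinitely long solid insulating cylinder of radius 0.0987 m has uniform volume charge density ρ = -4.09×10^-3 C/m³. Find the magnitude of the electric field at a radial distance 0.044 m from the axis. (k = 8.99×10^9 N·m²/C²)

|E| = 1.02×10^7 V/m

Choose a coaxial cylinder of radius r = 0.044 m (arbitrary length L) as the Gaussian surface (r < R).
Enclosed charge per unit length: λ_enc = ρ·πr² = (-4.09×10^-3)π(0.044)² = -2.488e-5 C/m.
Gauss's law: E·2πrL = λ_enc L/ε₀.
E = 2k|λ_enc|/r = 2(8.99×10^9)(2.488e-5)/(0.044) = 1.02×10^7 N/C.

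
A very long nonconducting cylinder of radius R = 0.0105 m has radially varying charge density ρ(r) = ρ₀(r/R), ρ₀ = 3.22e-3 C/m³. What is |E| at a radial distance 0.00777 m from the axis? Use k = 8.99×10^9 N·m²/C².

E ≈ 6.97×10^5 V/m

Take a coaxial cylindrical Gaussian surface of radius r = 0.00777 m and length L (r < R).
Integrating ρ over the cross-section to radius r: λ_enc = (2πρ₀/R) ∫₀^r r'^2 dr' = 2πρ₀ r^3/(3·R) = 3.013×10^-7 C/m.
By Gauss's law (flux through the curved wall only), E·2πrL = λ_enc L/ε₀.
E = 2k|λ_enc|/r = 2(8.99×10^9)(3.013×10^-7)/(0.00777) = 6.97×10^5 N/C.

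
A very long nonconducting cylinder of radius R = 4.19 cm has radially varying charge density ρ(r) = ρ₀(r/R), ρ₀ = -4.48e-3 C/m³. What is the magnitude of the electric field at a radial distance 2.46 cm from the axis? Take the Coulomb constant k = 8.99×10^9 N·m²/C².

E ≈ 2.44×10^6 N/C

Choose a coaxial cylinder of radius r = 2.46 cm (arbitrary length L) as the Gaussian surface (r < R).
Integrating ρ over the cross-section to radius r: λ_enc = (2πρ₀/R) ∫₀^r r'^2 dr' = 2πρ₀ r^3/(3·R) = -3.334e-6 C/m.
Since E is radial and uniform over the curved surface, Φ = E·2πrL = Q_enc/ε₀ = λ_enc L/ε₀.
E = 2k|λ_enc|/r = 2(8.99×10^9)(3.334e-6)/(0.0246) = 2.44×10^6 N/C.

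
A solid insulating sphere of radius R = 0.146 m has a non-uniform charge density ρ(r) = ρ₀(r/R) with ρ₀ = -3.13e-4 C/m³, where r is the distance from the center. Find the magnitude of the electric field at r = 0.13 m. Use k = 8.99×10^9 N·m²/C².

By spherical symmetry E is radial; choose a Gaussian sphere of radius r = 0.13 m (r < R).
Q_enc = ∫₀^r ρ(r')·4πr'² dr' = (4πρ₀/R) ∫₀^r r'^3 dr' = 4πρ₀ r^4/(4·R) = -1.924×10^-6 C.
Gauss's law: E·4πr² = Q_enc/ε₀.
E = k|Q_enc|/r² = (8.99×10^9)(1.924×10^-6)/(0.13)² = 1.02×10^6 N/C.

E = 1.02×10^6 V/m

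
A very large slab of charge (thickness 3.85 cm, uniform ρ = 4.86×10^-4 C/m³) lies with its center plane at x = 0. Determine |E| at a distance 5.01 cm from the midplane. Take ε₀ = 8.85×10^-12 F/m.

The point |x| = 5.01 cm lies outside the slab (half-thickness 0.01925 m). A symmetric pillbox spanning the full slab encloses Q_enc = ρ·d·A.
Flux = 2EA ⇒ E = |ρ|d/(2ε₀), independent of distance outside.
E = (4.86×10^-4)(0.0385)/(2·8.85×10^-12) = 1.06×10^6 N/C.

1.06×10^6 N/C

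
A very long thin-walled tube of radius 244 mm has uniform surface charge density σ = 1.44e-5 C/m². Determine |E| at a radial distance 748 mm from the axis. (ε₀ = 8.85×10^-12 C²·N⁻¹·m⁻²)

5.31×10^5 N/C

Choose a coaxial cylinder of radius r = 748 mm (arbitrary length L) as the Gaussian surface (r > 244 mm).
The whole shell is enclosed: λ_enc = σ·2πR = (1.44×10^-5)·2π·(0.244) = 2.208×10^-5 C/m.
By Gauss's law (flux through the curved wall only), E·2πrL = λ_enc L/ε₀.
E = |λ_enc|/(2πε₀r) = (2.208×10^-5)/(2π·8.85×10^-12·0.748) = 5.31×10^5 N/C.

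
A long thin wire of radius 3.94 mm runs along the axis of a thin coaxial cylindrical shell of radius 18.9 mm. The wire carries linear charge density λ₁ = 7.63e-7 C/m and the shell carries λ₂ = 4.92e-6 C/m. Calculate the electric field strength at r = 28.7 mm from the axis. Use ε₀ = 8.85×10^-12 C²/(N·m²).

Take a coaxial cylindrical Gaussian surface of radius r = 28.7 mm and length L (r > 18.9 mm, enclosing both).
λ_enc = λ₁ + λ₂ = (7.63×10^-7) + (4.92×10^-6) = 5.683×10^-6 C/m.
Gauss's law: E·2πrL = λ_enc L/ε₀.
E = |λ_enc|/(2πε₀r) = (5.683×10^-6)/(2π·8.85×10^-12·0.0287) = 3.56×10^6 N/C.

E ≈ 3.56e6 N/C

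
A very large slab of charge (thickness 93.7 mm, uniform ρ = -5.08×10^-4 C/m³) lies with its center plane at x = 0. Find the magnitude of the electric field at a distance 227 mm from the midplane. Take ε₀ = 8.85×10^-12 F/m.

|E| ≈ 2.69×10^6 N/C

The point |x| = 227 mm lies outside the slab (half-thickness 0.04685 m). A symmetric pillbox spanning the full slab encloses Q_enc = ρ·d·A.
Flux = 2EA ⇒ E = |ρ|d/(2ε₀), independent of distance outside.
E = (5.08e-4)(0.0937)/(2·8.85×10^-12) = 2.69×10^6 N/C.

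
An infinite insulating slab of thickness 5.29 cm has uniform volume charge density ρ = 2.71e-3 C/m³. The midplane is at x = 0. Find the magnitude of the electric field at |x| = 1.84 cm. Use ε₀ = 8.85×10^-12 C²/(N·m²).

E = 5.63×10^6 N/C

By symmetry E is perpendicular to the slab. A Gaussian pillbox from −1.84 cm to +1.84 cm (face area A) lies entirely within the slab.
Q_enc = ρ·(2x)·A and flux = 2EA, so 2EA = 2ρxA/ε₀ ⇒ E = |ρ|x/ε₀.
E = (2.71×10^-3)(0.0184)/(8.85×10^-12) = 5.63×10^6 N/C.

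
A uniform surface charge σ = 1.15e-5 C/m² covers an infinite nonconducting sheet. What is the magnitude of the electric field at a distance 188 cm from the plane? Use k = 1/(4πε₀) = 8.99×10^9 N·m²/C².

By planar symmetry E is perpendicular to the sheet and uniform; use a Gaussian pillbox with flat faces of area A on each side of the sheet.
Flux Φ = 2EA and Q_enc = σA, so 2EA = σA/ε₀ ⇒ E = |σ|/(2ε₀), independent of distance.
E = 2πk|σ| = 2π(8.99×10^9)(1.15e-5) = 6.50×10^5 N/C.

|E| = 6.50e5 V/m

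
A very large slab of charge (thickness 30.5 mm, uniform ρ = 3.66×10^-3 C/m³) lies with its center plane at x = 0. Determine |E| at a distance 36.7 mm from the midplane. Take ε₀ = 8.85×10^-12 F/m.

|E| = 6.31×10^6 N/C

The point |x| = 36.7 mm lies outside the slab (half-thickness 0.01525 m). A symmetric pillbox spanning the full slab encloses Q_enc = ρ·d·A.
Flux = 2EA ⇒ E = |ρ|d/(2ε₀), independent of distance outside.
E = (3.66×10^-3)(0.0305)/(2·8.85×10^-12) = 6.31e6 N/C.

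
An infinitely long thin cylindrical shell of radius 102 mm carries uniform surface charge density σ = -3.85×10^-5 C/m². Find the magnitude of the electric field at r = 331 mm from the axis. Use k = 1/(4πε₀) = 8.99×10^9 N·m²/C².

Coaxial Gaussian cylinder, radius r = 331 mm, length L (r > 102 mm).
The whole shell is enclosed: λ_enc = σ·2πR = (-3.85×10^-5)·2π·(0.102) = -2.467×10^-5 C/m.
Applying ∮E·dA = Q_enc/ε₀ with the end caps contributing no flux:
E = 2k|λ_enc|/r = 2(8.99×10^9)(2.467×10^-5)/(0.331) = 1.34e6 N/C.

|E| ≈ 1.34×10^6 V/m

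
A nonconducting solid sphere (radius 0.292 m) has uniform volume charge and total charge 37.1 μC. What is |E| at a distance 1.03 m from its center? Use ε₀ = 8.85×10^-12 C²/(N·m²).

|E| = 3.14e5 N/C

Use a concentric Gaussian sphere at r = 1.03 m (r > R, so the entire charge is enclosed).
Q_enc = 37.1 μC = 3.71e-5 C.
Since E is radial and uniform over the Gaussian sphere, Φ = E·4πr² = Q_enc/ε₀.
E = |Q_enc|/(4πε₀r²) = (3.71×10^-5)/(4π·8.85×10^-12·(1.03)²) = 3.14×10^5 N/C.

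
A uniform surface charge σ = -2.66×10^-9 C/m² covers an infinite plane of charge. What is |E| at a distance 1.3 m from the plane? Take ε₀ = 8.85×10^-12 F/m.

By planar symmetry E is perpendicular to the sheet and uniform; use a Gaussian pillbox with flat faces of area A on each side of the sheet.
Only the two end caps contribute flux: Φ = 2EA. With Q_enc = σA, Gauss's law gives E = |σ|/(2ε₀).
E = |σ|/(2ε₀) = (2.66e-9)/(2·8.85×10^-12) = 150 N/C.

E = 150 V/m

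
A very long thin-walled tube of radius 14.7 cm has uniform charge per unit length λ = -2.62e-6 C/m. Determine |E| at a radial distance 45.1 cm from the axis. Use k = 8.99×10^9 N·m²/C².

|E| = 1.04×10^5 N/C

Take a coaxial cylindrical Gaussian surface of radius r = 45.1 cm and length L (r > 14.7 cm).
The full line charge is enclosed: λ_enc = -2.62×10^-6 C/m.
Applying ∮E·dA = Q_enc/ε₀ with the end caps contributing no flux:
E = 2k|λ_enc|/r = 2(8.99×10^9)(2.62×10^-6)/(0.451) = 1.04e5 N/C.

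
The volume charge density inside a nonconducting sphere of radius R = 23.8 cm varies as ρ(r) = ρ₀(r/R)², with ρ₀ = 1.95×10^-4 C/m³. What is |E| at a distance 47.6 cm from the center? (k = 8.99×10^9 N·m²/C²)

By spherical symmetry E is radial; choose a Gaussian sphere of radius r = 47.6 cm (r > R, all charge enclosed).
Q_enc = 4π ∫₀^R ρ₀(r'/R)^2 r'² dr' = 4πρ₀R³/5 = 6.607×10^-6 C.
Gauss's law: E·4πr² = Q_enc/ε₀.
E = k|Q_enc|/r² = (8.99×10^9)(6.607×10^-6)/(0.476)² = 2.62×10^5 N/C.

|E| ≈ 2.62×10^5 N/C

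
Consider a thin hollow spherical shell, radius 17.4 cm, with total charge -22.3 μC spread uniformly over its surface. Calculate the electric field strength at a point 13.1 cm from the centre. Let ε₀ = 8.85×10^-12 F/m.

|E| = 0 N/C

Use a concentric Gaussian sphere at r = 13.1 cm (inside the shell, r < 17.4 cm).
All the charge is outside the Gaussian surface: Q_enc = 0, hence E = 0 everywhere inside the shell.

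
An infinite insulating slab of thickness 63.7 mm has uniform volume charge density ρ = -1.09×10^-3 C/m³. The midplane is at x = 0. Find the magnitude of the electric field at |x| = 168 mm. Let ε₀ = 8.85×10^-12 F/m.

The point |x| = 168 mm lies outside the slab (half-thickness 0.03185 m). A symmetric pillbox spanning the full slab encloses Q_enc = ρ·d·A.
Flux = 2EA ⇒ E = |ρ|d/(2ε₀), independent of distance outside.
E = (1.09×10^-3)(0.0637)/(2·8.85×10^-12) = 3.92×10^6 N/C.

|E| = 3.92×10^6 N/C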